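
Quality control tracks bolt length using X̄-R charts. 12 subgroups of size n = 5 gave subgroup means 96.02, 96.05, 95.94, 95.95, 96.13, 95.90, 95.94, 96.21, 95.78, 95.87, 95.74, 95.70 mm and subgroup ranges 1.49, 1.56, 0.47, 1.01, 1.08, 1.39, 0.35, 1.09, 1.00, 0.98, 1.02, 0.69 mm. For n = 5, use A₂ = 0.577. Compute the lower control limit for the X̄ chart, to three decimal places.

95.353

X̄̄ = (96.02 + 96.05 + 95.94 + 95.95 + 96.13 + 95.90 + 95.94 + 96.21 + 95.78 + 95.87 + 95.74 + 95.70) / 12 = 1151.2300 / 12 = 95.9358
R̄ = (1.49 + 1.56 + 0.47 + 1.01 + 1.08 + 1.39 + 0.35 + 1.09 + 1.00 + 0.98 + 1.02 + 0.69) / 12 = 12.1300 / 12 = 1.0108
LCL = X̄̄ − A₂·R̄ = 95.9358 − 0.577 × 1.0108 = 95.3526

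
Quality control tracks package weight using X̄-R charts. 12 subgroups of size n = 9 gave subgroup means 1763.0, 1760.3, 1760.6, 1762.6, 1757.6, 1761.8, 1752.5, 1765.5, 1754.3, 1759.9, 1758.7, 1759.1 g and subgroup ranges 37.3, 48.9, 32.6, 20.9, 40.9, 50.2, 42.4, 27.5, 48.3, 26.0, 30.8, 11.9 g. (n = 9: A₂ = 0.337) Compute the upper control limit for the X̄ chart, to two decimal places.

1771.39

X̄̄ = (1763.0 + 1760.3 + 1760.6 + 1762.6 + 1757.6 + 1761.8 + 1752.5 + 1765.5 + 1754.3 + 1759.9 + 1758.7 + 1759.1) / 12 = 21115.9000 / 12 = 1759.6583
R̄ = (37.3 + 48.9 + 32.6 + 20.9 + 40.9 + 50.2 + 42.4 + 27.5 + 48.3 + 26.0 + 30.8 + 11.9) / 12 = 417.7000 / 12 = 34.8083
UCL = X̄̄ + A₂·R̄ = 1759.6583 + 0.337 × 34.8083 = 1771.3887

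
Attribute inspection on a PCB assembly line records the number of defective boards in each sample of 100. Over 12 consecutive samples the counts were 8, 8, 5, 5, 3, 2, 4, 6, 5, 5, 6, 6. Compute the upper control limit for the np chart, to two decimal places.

p̄ = Σdᵢ / (k·n) = 63 / (12 × 100) = 0.05250
UCL = np̄ + 3·√(np̄(1−p̄)) = 5.2500 + 3 × √(5.2500×0.94750) = 5.2500 + 3 × 2.2303 = 11.9410

11.94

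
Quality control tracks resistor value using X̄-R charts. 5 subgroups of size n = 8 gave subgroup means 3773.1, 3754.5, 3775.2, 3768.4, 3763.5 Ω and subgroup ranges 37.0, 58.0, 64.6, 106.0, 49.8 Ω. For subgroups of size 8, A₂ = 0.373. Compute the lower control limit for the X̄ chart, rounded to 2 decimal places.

3743.41

X̄̄ = (3773.1 + 3754.5 + 3775.2 + 3768.4 + 3763.5) / 5 = 18834.7000 / 5 = 3766.9400
R̄ = (37.0 + 58.0 + 64.6 + 106.0 + 49.8) / 5 = 315.4000 / 5 = 63.0800
LCL = X̄̄ − A₂·R̄ = 3766.9400 − 0.373 × 63.0800 = 3743.4112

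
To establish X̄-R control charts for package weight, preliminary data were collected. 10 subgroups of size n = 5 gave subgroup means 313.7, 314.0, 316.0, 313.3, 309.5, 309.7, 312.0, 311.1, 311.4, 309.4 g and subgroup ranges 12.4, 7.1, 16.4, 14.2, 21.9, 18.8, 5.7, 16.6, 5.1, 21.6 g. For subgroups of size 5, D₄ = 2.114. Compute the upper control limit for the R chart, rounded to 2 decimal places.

29.55

R̄ = (12.4 + 7.1 + 16.4 + 14.2 + 21.9 + 18.8 + 5.7 + 16.6 + 5.1 + 21.6) / 10 = 139.8000 / 10 = 13.9800
UCL_R = D₄·R̄ = 2.114 × 13.9800 = 29.5537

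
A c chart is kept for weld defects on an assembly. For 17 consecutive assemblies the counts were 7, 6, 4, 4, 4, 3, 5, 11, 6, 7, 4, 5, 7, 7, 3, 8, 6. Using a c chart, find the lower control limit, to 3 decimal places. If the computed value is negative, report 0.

0.000

c̄ = (7 + 6 + 4 + 4 + 4 + 3 + 5 + 11 + 6 + 7 + 4 + 5 + 7 + 7 + 3 + 8 + 6) / 17 = 97 / 17 = 5.7059
LCL = c̄ − 3√c̄ = 5.7059 − 3 × 2.3887 = -1.4602 → 0 (cannot be negative)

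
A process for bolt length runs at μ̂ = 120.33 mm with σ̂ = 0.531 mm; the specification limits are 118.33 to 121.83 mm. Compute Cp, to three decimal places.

1.099

Cp = (USL − LSL) / (6σ̂) = (121.83 − 118.33) / (6 × 0.531) = 3.5000 / 3.1860 = 1.0986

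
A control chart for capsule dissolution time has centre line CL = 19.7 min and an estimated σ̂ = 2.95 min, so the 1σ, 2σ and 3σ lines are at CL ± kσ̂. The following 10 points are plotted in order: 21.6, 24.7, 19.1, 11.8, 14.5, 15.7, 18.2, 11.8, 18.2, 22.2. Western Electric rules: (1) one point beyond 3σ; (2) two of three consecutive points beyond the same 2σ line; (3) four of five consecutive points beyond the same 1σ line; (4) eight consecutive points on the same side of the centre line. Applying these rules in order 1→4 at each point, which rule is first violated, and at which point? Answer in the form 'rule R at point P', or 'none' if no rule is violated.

rule 3 at point 8

Zone of each point (C = within 1σ̂, B = 1σ̂–2σ̂, A = 2σ̂–3σ̂, * = beyond 3σ̂; sign = side of CL): 1:+C, 2:+B, 3:-C, 4:-A, 5:-B, 6:-B, 7:-C, 8:-A, 9:-C, 10:+C
Rule 3 (four of five consecutive points beyond the same 1σ limit) is satisfied at point 8.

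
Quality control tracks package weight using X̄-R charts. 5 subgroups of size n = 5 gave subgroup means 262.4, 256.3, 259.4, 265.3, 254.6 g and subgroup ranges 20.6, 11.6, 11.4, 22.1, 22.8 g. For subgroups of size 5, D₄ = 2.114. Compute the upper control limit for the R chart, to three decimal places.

R̄ = (20.6 + 11.6 + 11.4 + 22.1 + 22.8) / 5 = 88.5000 / 5 = 17.7000
UCL_R = D₄·R̄ = 2.114 × 17.7000 = 37.4178

37.418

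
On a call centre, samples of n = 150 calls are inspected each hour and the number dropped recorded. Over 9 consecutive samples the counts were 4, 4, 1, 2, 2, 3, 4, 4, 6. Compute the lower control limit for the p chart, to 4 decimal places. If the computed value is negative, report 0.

0.0000

p̄ = Σdᵢ / (k·n) = 30 / (9 × 150) = 0.02222
LCL = p̄ − 3·√(p̄(1−p̄)/n) = 0.02222 − 3 × 0.01204 = -0.01388 → 0 (negative, so LCL = 0)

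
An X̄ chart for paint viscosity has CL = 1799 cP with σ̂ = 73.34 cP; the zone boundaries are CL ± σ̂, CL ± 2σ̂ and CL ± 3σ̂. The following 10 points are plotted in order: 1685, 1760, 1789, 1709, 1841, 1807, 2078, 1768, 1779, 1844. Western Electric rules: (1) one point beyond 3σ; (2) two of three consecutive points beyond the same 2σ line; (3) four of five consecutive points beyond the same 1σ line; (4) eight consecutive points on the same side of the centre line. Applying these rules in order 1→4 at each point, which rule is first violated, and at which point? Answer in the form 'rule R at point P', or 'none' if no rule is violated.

rule 1 at point 7

Zone of each point (C = within 1σ̂, B = 1σ̂–2σ̂, A = 2σ̂–3σ̂, * = beyond 3σ̂; sign = side of CL): 1:-B, 2:-C, 3:-C, 4:-B, 5:+C, 6:+C, 7:+*, 8:-C, 9:-C, 10:+C
Rule 1 (one point beyond the 3σ limits) is satisfied at point 7.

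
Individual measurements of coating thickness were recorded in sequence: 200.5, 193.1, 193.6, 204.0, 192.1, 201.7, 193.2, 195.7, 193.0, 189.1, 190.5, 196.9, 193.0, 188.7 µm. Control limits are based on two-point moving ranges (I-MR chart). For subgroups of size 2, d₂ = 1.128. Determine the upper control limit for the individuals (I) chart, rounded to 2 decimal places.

X̄ = (200.5 + 193.1 + 193.6 + 204.0 + 192.1 + 201.7 + 193.2 + 195.7 + 193.0 + 189.1 + 190.5 + 196.9 + 193.0 + 188.7) / 14 = 194.6500
Moving ranges: 7.4, 0.5, 10.4, 11.9, 9.6, 8.5, 2.5, 2.7, 3.9, 1.4, 6.4, 3.9, 4.3; M̄R̄ = 73.4000 / 13 = 5.6462
UCL = X̄ + 3·M̄R̄/d₂ = 194.6500 + 3 × 5.6462 / 1.128 = 209.6664

209.67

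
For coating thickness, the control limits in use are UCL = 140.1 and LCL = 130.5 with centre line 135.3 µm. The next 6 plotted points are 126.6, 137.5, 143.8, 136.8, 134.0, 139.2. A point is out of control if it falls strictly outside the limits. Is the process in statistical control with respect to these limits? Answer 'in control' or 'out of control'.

Compare each point to [130.5, 140.1]: sample 1 = 126.6 < LCL; sample 3 = 143.8 > UCL.

out of control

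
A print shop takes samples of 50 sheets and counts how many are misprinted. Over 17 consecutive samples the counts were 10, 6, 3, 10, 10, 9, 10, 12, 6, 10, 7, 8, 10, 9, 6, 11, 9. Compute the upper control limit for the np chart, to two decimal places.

16.59

p̄ = Σdᵢ / (k·n) = 146 / (17 × 50) = 0.17176
UCL = np̄ + 3·√(np̄(1−p̄)) = 8.5882 + 3 × √(8.5882×0.82824) = 8.5882 + 3 × 2.6670 = 16.5893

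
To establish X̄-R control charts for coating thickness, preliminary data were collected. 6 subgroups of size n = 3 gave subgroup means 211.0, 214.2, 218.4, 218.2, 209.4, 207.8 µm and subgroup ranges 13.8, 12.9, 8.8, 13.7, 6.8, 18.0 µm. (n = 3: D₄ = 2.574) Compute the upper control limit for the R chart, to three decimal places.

R̄ = (13.8 + 12.9 + 8.8 + 13.7 + 6.8 + 18.0) / 6 = 74.0000 / 6 = 12.3333
UCL_R = D₄·R̄ = 2.574 × 12.3333 = 31.7460

31.746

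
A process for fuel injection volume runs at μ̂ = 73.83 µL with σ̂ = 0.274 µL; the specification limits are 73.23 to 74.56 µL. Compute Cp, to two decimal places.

Cp = (USL − LSL) / (6σ̂) = (74.56 − 73.23) / (6 × 0.274) = 1.3300 / 1.6440 = 0.8090

0.81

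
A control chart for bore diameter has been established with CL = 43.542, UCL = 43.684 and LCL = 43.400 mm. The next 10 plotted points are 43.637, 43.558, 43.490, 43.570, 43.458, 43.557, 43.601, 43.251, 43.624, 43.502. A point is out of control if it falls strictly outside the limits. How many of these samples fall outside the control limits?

1

Compare each point to [43.400, 43.684]: sample 8 = 43.251 < LCL.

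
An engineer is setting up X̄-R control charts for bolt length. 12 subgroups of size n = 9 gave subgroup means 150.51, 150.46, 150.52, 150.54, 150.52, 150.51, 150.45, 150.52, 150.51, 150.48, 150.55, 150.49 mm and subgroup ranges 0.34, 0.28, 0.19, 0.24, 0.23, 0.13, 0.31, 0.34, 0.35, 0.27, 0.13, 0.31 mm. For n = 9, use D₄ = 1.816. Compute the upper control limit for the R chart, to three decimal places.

R̄ = (0.34 + 0.28 + 0.19 + 0.24 + 0.23 + 0.13 + 0.31 + 0.34 + 0.35 + 0.27 + 0.13 + 0.31) / 12 = 3.1200 / 12 = 0.2600
UCL_R = D₄·R̄ = 1.816 × 0.2600 = 0.4722

0.472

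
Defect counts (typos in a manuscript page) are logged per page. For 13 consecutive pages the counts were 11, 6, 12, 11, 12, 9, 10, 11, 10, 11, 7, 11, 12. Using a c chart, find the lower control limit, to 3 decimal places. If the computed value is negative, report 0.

0.635

c̄ = (11 + 6 + 12 + 11 + 12 + 9 + 10 + 11 + 10 + 11 + 7 + 11 + 12) / 13 = 133 / 13 = 10.2308
LCL = c̄ − 3√c̄ = 10.2308 − 3 × 3.1986 = 0.6351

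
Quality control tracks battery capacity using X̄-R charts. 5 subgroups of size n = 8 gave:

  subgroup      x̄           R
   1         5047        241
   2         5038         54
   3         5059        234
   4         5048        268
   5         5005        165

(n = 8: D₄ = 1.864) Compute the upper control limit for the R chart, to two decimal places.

R̄ = (241 + 54 + 234 + 268 + 165) / 5 = 962.0000 / 5 = 192.4000
UCL_R = D₄·R̄ = 1.864 × 192.4000 = 358.6336

358.63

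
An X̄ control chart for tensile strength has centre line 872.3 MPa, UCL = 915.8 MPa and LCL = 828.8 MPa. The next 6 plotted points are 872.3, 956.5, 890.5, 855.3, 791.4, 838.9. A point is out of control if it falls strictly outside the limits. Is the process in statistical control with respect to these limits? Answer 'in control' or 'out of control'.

out of control

Compare each point to [828.8, 915.8]: sample 2 = 956.5 > UCL; sample 5 = 791.4 < LCL.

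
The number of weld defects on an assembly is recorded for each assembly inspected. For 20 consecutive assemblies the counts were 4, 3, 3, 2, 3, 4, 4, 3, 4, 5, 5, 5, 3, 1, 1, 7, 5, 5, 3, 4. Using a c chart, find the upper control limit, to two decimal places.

9.47

c̄ = (4 + 3 + 3 + 2 + 3 + 4 + 4 + 3 + 4 + 5 + 5 + 5 + 3 + 1 + 1 + 7 + 5 + 5 + 3 + 4) / 20 = 74 / 20 = 3.7000
UCL = c̄ + 3√c̄ = 3.7000 + 3 × √3.7000 = 3.7000 + 3 × 1.9235 = 9.4706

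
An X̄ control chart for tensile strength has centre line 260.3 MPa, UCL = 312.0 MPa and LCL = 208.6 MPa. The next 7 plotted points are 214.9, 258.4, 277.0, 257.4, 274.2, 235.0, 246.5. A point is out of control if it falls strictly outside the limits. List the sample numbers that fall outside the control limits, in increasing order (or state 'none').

none

All 7 points lie within [208.6, 312.0].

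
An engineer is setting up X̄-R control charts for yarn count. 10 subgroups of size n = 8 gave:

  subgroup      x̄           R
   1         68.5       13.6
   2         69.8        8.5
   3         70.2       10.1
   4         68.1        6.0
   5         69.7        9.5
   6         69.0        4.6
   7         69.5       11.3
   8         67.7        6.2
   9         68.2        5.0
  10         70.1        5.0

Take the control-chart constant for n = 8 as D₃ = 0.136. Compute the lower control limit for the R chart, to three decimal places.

1.085

R̄ = (13.6 + 8.5 + 10.1 + 6.0 + 9.5 + 4.6 + 11.3 + 6.2 + 5.0 + 5.0) / 10 = 79.8000 / 10 = 7.9800
LCL_R = D₃·R̄ = 0.136 × 7.9800 = 1.0853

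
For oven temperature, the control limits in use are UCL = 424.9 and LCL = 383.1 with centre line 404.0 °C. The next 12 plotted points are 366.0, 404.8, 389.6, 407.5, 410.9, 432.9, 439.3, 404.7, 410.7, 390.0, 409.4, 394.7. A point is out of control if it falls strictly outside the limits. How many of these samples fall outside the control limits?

3

Compare each point to [383.1, 424.9]: sample 1 = 366.0 < LCL; sample 6 = 432.9 > UCL; sample 7 = 439.3 > UCL.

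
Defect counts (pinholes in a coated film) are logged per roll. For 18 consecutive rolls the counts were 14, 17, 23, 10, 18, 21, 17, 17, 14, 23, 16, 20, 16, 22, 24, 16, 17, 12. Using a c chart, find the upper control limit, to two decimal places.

30.20

c̄ = (14 + 17 + 23 + 10 + 18 + 21 + 17 + 17 + 14 + 23 + 16 + 20 + 16 + 22 + 24 + 16 + 17 + 12) / 18 = 317 / 18 = 17.6111
UCL = c̄ + 3√c̄ = 17.6111 + 3 × √17.6111 = 17.6111 + 3 × 4.1966 = 30.2008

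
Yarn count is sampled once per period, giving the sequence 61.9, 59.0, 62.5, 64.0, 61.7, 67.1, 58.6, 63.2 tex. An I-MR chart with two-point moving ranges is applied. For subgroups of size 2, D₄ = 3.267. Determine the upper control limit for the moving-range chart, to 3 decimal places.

Moving ranges: 2.9, 3.5, 1.5, 2.3, 5.4, 8.5, 4.6; M̄R̄ = 28.7000 / 7 = 4.1000
UCL_MR = D₄·M̄R̄ = 3.267 × 4.1000 = 13.3947

13.395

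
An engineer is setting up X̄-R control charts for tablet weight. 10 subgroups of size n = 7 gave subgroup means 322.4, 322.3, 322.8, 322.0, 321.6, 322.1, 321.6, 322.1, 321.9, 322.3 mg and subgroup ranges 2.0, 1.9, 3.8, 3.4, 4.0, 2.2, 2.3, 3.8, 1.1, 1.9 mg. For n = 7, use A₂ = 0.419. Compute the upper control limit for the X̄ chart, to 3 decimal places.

323.216

X̄̄ = (322.4 + 322.3 + 322.8 + 322.0 + 321.6 + 322.1 + 321.6 + 322.1 + 321.9 + 322.3) / 10 = 3221.1000 / 10 = 322.1100
R̄ = (2.0 + 1.9 + 3.8 + 3.4 + 4.0 + 2.2 + 2.3 + 3.8 + 1.1 + 1.9) / 10 = 26.4000 / 10 = 2.6400
UCL = X̄̄ + A₂·R̄ = 322.1100 + 0.419 × 2.6400 = 323.2162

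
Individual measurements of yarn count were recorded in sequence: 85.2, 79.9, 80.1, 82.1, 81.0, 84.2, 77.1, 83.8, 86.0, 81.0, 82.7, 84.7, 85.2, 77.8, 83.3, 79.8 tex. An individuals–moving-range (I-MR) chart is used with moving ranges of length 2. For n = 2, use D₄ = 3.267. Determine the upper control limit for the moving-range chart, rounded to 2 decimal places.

Moving ranges: 5.3, 0.2, 2.0, 1.1, 3.2, 7.1, 6.7, 2.2, 5.0, 1.7, 2.0, 0.5, 7.4, 5.5, 3.5; M̄R̄ = 53.4000 / 15 = 3.5600
UCL_MR = D₄·M̄R̄ = 3.267 × 3.5600 = 11.6305

11.63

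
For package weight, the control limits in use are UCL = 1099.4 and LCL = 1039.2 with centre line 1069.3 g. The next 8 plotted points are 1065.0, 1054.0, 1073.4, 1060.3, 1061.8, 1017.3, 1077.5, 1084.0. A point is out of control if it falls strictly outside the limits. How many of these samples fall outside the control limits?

Compare each point to [1039.2, 1099.4]: sample 6 = 1017.3 < LCL.

1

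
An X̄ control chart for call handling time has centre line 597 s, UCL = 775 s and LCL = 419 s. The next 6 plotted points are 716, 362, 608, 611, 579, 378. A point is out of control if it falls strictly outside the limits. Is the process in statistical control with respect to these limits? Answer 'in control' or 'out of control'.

Compare each point to [419, 775]: sample 2 = 362 < LCL; sample 6 = 378 < LCL.

out of control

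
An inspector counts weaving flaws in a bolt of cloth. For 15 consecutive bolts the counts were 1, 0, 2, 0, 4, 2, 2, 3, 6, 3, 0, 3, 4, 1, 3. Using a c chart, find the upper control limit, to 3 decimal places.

c̄ = (1 + 0 + 2 + 0 + 4 + 2 + 2 + 3 + 6 + 3 + 0 + 3 + 4 + 1 + 3) / 15 = 34 / 15 = 2.2667
UCL = c̄ + 3√c̄ = 2.2667 + 3 × √2.2667 = 2.2667 + 3 × 1.5055 = 6.7833

6.783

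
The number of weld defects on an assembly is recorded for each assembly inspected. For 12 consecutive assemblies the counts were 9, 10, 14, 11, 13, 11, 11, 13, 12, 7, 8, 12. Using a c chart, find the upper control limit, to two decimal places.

c̄ = (9 + 10 + 14 + 11 + 13 + 11 + 11 + 13 + 12 + 7 + 8 + 12) / 12 = 131 / 12 = 10.9167
UCL = c̄ + 3√c̄ = 10.9167 + 3 × √10.9167 = 10.9167 + 3 × 3.3040 = 20.8288

20.83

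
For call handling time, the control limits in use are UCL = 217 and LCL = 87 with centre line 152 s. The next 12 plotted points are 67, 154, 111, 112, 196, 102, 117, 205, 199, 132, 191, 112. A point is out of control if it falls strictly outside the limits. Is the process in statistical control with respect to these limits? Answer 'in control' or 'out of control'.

out of control

Compare each point to [87, 217]: sample 1 = 67 < LCL.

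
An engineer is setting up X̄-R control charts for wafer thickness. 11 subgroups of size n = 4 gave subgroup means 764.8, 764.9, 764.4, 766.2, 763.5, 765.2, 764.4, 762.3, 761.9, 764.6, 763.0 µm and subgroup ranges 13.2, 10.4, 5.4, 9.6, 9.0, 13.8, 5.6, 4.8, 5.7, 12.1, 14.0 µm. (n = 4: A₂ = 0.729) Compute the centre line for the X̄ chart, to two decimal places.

X̄̄ = (764.8 + 764.9 + 764.4 + 766.2 + 763.5 + 765.2 + 764.4 + 762.3 + 761.9 + 764.6 + 763.0) / 11 = 8405.2000 / 11 = 764.1091
CL = X̄̄ = 764.1091

764.11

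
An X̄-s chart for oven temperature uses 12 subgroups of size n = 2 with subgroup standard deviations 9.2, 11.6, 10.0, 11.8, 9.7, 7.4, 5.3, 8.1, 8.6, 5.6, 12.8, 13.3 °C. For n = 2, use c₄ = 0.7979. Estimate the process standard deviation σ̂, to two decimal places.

11.84

s̄ = (9.2 + 11.6 + 10.0 + 11.8 + 9.7 + 7.4 + 5.3 + 8.1 + 8.6 + 5.6 + 12.8 + 13.3) / 12 = 9.4500
σ̂ = s̄ / c₄ = 9.4500 / 0.7979 = 11.8436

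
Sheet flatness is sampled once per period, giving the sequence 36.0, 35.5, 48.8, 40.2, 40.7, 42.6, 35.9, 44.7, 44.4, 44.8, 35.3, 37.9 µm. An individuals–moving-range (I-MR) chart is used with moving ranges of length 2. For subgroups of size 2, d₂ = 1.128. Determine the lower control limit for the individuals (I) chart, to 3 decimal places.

27.728

X̄ = (36.0 + 35.5 + 48.8 + 40.2 + 40.7 + 42.6 + 35.9 + 44.7 + 44.4 + 44.8 + 35.3 + 37.9) / 12 = 40.5667
Moving ranges: 0.5, 13.3, 8.6, 0.5, 1.9, 6.7, 8.8, 0.3, 0.4, 9.5, 2.6; M̄R̄ = 53.1000 / 11 = 4.8273
LCL = X̄ − 3·M̄R̄/d₂ = 40.5667 − 3 × 4.8273 / 1.128 = 27.7282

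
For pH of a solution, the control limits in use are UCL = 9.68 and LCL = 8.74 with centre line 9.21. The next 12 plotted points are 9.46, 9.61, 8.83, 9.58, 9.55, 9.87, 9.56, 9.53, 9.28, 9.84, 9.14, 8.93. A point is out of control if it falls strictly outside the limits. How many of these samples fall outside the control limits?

Compare each point to [8.74, 9.68]: sample 6 = 9.87 > UCL; sample 10 = 9.84 > UCL.

2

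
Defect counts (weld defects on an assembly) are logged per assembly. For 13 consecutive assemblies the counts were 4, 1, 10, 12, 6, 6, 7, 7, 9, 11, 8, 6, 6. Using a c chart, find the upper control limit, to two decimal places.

c̄ = (4 + 1 + 10 + 12 + 6 + 6 + 7 + 7 + 9 + 11 + 8 + 6 + 6) / 13 = 93 / 13 = 7.1538
UCL = c̄ + 3√c̄ = 7.1538 + 3 × √7.1538 = 7.1538 + 3 × 2.6747 = 15.1778

15.18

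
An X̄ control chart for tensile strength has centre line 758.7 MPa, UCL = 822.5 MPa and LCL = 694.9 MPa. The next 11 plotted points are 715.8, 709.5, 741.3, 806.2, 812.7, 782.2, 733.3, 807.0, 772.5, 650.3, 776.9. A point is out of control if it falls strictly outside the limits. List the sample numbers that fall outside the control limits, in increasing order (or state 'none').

Compare each point to [694.9, 822.5]: sample 10 = 650.3 < LCL.

10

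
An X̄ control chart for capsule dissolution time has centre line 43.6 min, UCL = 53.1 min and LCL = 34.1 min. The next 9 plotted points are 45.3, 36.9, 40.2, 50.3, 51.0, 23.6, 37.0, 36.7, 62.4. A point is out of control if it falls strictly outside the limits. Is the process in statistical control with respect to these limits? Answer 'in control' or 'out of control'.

out of control

Compare each point to [34.1, 53.1]: sample 6 = 23.6 < LCL; sample 9 = 62.4 > UCL.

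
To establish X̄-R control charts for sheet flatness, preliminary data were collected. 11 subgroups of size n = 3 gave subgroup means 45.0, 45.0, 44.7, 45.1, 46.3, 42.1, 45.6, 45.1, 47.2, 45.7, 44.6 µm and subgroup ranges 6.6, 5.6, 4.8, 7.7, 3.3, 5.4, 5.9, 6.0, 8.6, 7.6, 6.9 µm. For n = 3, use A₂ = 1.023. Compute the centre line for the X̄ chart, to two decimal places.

X̄̄ = (45.0 + 45.0 + 44.7 + 45.1 + 46.3 + 42.1 + 45.6 + 45.1 + 47.2 + 45.7 + 44.6) / 11 = 496.4000 / 11 = 45.1273
CL = X̄̄ = 45.1273

45.13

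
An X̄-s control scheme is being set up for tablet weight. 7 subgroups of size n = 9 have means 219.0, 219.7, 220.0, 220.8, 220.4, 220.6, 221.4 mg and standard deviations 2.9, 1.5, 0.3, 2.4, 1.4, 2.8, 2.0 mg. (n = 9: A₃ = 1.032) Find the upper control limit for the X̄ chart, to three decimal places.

X̄̄ = (219.0 + 219.7 + 220.0 + 220.8 + 220.4 + 220.6 + 221.4) / 7 = 220.2714
s̄ = (2.9 + 1.5 + 0.3 + 2.4 + 1.4 + 2.8 + 2.0) / 7 = 1.9000
UCL = X̄̄ + A₃·s̄ = 220.2714 + 1.032 × 1.9000 = 222.2322

222.232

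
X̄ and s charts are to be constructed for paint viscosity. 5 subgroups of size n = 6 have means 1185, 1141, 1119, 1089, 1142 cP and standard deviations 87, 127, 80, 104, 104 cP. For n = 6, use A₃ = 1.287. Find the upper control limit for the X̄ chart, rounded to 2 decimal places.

1264.41

X̄̄ = (1185 + 1141 + 1119 + 1089 + 1142) / 5 = 1135.2000
s̄ = (87 + 127 + 80 + 104 + 104) / 5 = 100.4000
UCL = X̄̄ + A₃·s̄ = 1135.2000 + 1.287 × 100.4000 = 1264.4148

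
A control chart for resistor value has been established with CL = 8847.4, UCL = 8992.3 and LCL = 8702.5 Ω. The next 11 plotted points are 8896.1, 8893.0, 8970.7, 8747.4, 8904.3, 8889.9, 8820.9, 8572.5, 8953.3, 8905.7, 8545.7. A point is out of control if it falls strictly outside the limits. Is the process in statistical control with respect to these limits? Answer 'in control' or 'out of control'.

Compare each point to [8702.5, 8992.3]: sample 8 = 8572.5 < LCL; sample 11 = 8545.7 < LCL.

out of control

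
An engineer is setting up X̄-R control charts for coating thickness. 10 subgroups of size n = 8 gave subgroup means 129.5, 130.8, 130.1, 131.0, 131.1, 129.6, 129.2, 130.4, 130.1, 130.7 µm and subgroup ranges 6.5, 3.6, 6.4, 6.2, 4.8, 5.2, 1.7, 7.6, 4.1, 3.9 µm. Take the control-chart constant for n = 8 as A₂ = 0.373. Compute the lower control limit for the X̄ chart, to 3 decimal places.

128.385

X̄̄ = (129.5 + 130.8 + 130.1 + 131.0 + 131.1 + 129.6 + 129.2 + 130.4 + 130.1 + 130.7) / 10 = 1302.5000 / 10 = 130.2500
R̄ = (6.5 + 3.6 + 6.4 + 6.2 + 4.8 + 5.2 + 1.7 + 7.6 + 4.1 + 3.9) / 10 = 50.0000 / 10 = 5.0000
LCL = X̄̄ − A₂·R̄ = 130.2500 − 0.373 × 5.0000 = 128.3850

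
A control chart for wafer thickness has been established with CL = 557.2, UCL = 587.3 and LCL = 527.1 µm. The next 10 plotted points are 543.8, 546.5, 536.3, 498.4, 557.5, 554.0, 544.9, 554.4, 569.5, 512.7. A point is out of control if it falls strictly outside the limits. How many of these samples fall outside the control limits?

2

Compare each point to [527.1, 587.3]: sample 4 = 498.4 < LCL; sample 10 = 512.7 < LCL.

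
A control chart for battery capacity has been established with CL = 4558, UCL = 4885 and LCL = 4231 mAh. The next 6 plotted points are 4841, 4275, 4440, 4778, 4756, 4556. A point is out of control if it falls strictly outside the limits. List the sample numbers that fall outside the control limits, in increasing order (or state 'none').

none

All 6 points lie within [4231, 4885].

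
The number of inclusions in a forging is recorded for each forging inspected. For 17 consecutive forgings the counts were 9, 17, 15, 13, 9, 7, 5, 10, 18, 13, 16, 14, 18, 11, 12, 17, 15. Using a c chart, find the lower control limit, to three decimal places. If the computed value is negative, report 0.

c̄ = (9 + 17 + 15 + 13 + 9 + 7 + 5 + 10 + 18 + 13 + 16 + 14 + 18 + 11 + 12 + 17 + 15) / 17 = 219 / 17 = 12.8824
LCL = c̄ − 3√c̄ = 12.8824 − 3 × 3.5892 = 2.1148

2.115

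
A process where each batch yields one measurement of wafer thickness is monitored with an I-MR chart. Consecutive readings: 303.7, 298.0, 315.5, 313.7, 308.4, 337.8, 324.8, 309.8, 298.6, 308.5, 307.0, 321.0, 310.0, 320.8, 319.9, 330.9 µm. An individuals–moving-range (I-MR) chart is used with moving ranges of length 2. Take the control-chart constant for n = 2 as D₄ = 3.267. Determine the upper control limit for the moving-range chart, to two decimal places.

34.41

Moving ranges: 5.7, 17.5, 1.8, 5.3, 29.4, 13.0, 15.0, 11.2, 9.9, 1.5, 14.0, 11.0, 10.8, 0.9, 11.0; M̄R̄ = 158.0000 / 15 = 10.5333
UCL_MR = D₄·M̄R̄ = 3.267 × 10.5333 = 34.4124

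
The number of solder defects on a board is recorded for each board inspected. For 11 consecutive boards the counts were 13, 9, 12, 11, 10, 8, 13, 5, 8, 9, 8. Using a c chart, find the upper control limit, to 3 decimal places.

c̄ = (13 + 9 + 12 + 11 + 10 + 8 + 13 + 5 + 8 + 9 + 8) / 11 = 106 / 11 = 9.6364
UCL = c̄ + 3√c̄ = 9.6364 + 3 × √9.6364 = 9.6364 + 3 × 3.1042 = 18.9491

18.949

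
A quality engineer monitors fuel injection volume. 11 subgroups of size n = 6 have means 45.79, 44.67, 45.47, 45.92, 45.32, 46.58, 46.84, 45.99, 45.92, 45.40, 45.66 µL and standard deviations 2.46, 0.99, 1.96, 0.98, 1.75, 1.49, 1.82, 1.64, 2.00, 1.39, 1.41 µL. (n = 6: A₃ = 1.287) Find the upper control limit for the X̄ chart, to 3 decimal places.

X̄̄ = (45.79 + 44.67 + 45.47 + 45.92 + 45.32 + 46.58 + 46.84 + 45.99 + 45.92 + 45.40 + 45.66) / 11 = 45.7782
s̄ = (2.46 + 0.99 + 1.96 + 0.98 + 1.75 + 1.49 + 1.82 + 1.64 + 2.00 + 1.39 + 1.41) / 11 = 1.6264
UCL = X̄̄ + A₃·s̄ = 45.7782 + 1.287 × 1.6264 = 47.8713

47.871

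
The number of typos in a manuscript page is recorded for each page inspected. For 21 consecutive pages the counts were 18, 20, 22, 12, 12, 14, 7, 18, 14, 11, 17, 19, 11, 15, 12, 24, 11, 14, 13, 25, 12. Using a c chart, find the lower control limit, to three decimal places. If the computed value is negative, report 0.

3.557

c̄ = (18 + 20 + 22 + 12 + 12 + 14 + 7 + 18 + 14 + 11 + 17 + 19 + 11 + 15 + 12 + 24 + 11 + 14 + 13 + 25 + 12) / 21 = 321 / 21 = 15.2857
LCL = c̄ − 3√c̄ = 15.2857 − 3 × 3.9097 = 3.5566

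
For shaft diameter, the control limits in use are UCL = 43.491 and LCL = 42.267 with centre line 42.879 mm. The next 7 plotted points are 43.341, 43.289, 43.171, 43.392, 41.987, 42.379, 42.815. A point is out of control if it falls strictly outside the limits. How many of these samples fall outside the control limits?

1

Compare each point to [42.267, 43.491]: sample 5 = 41.987 < LCL.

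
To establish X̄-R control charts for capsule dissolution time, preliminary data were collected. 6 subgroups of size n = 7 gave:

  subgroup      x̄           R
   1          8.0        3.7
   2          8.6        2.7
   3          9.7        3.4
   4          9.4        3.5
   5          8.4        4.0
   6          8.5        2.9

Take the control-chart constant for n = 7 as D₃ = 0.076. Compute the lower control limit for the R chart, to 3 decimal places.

0.256

R̄ = (3.7 + 2.7 + 3.4 + 3.5 + 4.0 + 2.9) / 6 = 20.2000 / 6 = 3.3667
LCL_R = D₃·R̄ = 0.076 × 3.3667 = 0.2559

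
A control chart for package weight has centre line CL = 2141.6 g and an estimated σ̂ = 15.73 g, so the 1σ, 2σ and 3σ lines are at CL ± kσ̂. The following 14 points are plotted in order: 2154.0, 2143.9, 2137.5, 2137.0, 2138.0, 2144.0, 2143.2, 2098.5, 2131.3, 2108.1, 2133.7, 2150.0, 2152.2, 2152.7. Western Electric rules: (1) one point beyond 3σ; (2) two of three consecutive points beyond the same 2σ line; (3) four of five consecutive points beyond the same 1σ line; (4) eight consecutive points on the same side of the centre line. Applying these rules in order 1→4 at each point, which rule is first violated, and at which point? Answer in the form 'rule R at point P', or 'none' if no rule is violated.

Zone of each point (C = within 1σ̂, B = 1σ̂–2σ̂, A = 2σ̂–3σ̂, * = beyond 3σ̂; sign = side of CL): 1:+C, 2:+C, 3:-C, 4:-C, 5:-C, 6:+C, 7:+C, 8:-A, 9:-C, 10:-A, 11:-C, 12:+C, 13:+C, 14:+C
Rule 2 (two of three consecutive points beyond the same 2σ limit) is satisfied at point 10.

rule 2 at point 10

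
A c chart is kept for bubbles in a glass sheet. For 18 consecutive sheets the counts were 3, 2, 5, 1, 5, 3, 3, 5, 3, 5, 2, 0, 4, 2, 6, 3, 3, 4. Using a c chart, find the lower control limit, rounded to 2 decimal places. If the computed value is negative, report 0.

0.00

c̄ = (3 + 2 + 5 + 1 + 5 + 3 + 3 + 5 + 3 + 5 + 2 + 0 + 4 + 2 + 6 + 3 + 3 + 4) / 18 = 59 / 18 = 3.2778
LCL = c̄ − 3√c̄ = 3.2778 − 3 × 1.8105 = -2.1536 → 0 (cannot be negative)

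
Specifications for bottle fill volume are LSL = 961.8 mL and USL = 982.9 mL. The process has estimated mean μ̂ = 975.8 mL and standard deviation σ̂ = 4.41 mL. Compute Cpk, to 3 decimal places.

0.537

Cpu = (USL − μ̂) / (3σ̂) = (982.9 − 975.8) / (3 × 4.41) = 0.5367; Cpl = (μ̂ − LSL) / (3σ̂) = (975.8 − 961.8) / (3 × 4.41) = 1.0582; Cpk = min(Cpu, Cpl) = 0.5367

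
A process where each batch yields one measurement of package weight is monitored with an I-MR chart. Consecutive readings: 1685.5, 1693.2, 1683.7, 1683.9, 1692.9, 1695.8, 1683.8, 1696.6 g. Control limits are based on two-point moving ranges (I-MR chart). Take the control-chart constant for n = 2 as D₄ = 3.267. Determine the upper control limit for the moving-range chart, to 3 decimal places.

25.249

Moving ranges: 7.7, 9.5, 0.2, 9.0, 2.9, 12.0, 12.8; M̄R̄ = 54.1000 / 7 = 7.7286
UCL_MR = D₄·M̄R̄ = 3.267 × 7.7286 = 25.2492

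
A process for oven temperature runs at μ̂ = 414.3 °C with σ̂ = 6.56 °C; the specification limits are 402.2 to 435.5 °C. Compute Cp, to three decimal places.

0.846

Cp = (USL − LSL) / (6σ̂) = (435.5 − 402.2) / (6 × 6.56) = 33.3000 / 39.3600 = 0.8460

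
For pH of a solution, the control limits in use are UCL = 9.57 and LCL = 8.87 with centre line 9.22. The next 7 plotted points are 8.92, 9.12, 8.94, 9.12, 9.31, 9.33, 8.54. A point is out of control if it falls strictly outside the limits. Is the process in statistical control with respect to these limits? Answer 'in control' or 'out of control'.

out of control

Compare each point to [8.87, 9.57]: sample 7 = 8.54 < LCL.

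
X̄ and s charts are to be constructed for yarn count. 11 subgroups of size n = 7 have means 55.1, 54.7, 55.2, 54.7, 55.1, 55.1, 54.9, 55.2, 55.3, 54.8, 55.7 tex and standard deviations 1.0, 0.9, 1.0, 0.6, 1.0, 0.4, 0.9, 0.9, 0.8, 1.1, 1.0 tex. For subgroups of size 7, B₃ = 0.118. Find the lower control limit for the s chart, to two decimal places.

0.10

s̄ = (1.0 + 0.9 + 1.0 + 0.6 + 1.0 + 0.4 + 0.9 + 0.9 + 0.8 + 1.1 + 1.0) / 11 = 0.8727
LCL_s = B₃·s̄ = 0.118 × 0.8727 = 0.1030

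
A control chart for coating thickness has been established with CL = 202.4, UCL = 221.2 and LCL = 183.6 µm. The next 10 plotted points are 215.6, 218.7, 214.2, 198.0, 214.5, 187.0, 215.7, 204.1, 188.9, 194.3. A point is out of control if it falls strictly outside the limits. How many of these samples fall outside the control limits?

All 10 points lie within [183.6, 221.2].

0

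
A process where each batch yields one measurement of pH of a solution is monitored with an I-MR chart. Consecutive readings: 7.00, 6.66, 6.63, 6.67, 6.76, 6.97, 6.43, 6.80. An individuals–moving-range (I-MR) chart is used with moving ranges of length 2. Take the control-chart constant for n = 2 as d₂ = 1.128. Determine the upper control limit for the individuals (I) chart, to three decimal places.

7.356

X̄ = (7.00 + 6.66 + 6.63 + 6.67 + 6.76 + 6.97 + 6.43 + 6.80) / 8 = 6.7400
Moving ranges: 0.34, 0.03, 0.04, 0.09, 0.21, 0.54, 0.37; M̄R̄ = 1.6200 / 7 = 0.2314
UCL = X̄ + 3·M̄R̄/d₂ = 6.7400 + 3 × 0.2314 / 1.128 = 7.3555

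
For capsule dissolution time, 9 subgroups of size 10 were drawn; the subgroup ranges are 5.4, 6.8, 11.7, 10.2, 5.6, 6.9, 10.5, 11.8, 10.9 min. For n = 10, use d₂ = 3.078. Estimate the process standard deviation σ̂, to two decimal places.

2.88

R̄ = (5.4 + 6.8 + 11.7 + 10.2 + 5.6 + 6.9 + 10.5 + 11.8 + 10.9) / 9 = 8.8667
σ̂ = R̄ / d₂ = 8.8667 / 3.078 = 2.8807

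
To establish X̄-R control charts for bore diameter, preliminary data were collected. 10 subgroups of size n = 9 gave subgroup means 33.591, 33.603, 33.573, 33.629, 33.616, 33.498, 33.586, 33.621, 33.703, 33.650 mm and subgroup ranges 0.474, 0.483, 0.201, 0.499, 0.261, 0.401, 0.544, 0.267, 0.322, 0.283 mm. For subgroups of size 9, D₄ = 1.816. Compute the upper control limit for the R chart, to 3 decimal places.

0.678

R̄ = (0.474 + 0.483 + 0.201 + 0.499 + 0.261 + 0.401 + 0.544 + 0.267 + 0.322 + 0.283) / 10 = 3.7350 / 10 = 0.3735
UCL_R = D₄·R̄ = 1.816 × 0.3735 = 0.6783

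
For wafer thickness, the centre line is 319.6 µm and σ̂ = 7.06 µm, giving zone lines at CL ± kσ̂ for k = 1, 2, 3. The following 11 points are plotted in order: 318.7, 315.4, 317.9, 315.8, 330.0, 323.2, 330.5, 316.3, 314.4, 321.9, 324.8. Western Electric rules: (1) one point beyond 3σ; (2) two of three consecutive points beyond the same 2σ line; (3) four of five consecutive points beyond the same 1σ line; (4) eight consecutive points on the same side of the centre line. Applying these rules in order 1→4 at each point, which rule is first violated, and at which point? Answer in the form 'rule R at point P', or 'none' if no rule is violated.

Zone of each point (C = within 1σ̂, B = 1σ̂–2σ̂, A = 2σ̂–3σ̂, * = beyond 3σ̂; sign = side of CL): 1:-C, 2:-C, 3:-C, 4:-C, 5:+B, 6:+C, 7:+B, 8:-C, 9:-C, 10:+C, 11:+C
No rule fires across all 11 points.

none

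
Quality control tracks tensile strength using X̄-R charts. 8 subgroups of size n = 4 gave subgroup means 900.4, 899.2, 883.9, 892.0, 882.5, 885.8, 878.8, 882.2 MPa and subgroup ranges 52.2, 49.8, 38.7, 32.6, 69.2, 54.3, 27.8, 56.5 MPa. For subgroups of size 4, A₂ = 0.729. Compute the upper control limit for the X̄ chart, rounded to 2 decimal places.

X̄̄ = (900.4 + 899.2 + 883.9 + 892.0 + 882.5 + 885.8 + 878.8 + 882.2) / 8 = 7104.8000 / 8 = 888.1000
R̄ = (52.2 + 49.8 + 38.7 + 32.6 + 69.2 + 54.3 + 27.8 + 56.5) / 8 = 381.1000 / 8 = 47.6375
UCL = X̄̄ + A₂·R̄ = 888.1000 + 0.729 × 47.6375 = 922.8277

922.83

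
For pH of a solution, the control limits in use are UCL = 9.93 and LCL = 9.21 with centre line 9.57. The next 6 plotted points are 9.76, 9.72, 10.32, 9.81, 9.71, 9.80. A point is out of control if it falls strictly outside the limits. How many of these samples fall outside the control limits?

Compare each point to [9.21, 9.93]: sample 3 = 10.32 > UCL.

1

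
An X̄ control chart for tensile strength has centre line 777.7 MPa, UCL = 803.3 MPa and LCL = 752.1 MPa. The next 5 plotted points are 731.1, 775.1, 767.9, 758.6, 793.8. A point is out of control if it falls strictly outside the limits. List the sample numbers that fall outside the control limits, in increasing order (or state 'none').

Compare each point to [752.1, 803.3]: sample 1 = 731.1 < LCL.

1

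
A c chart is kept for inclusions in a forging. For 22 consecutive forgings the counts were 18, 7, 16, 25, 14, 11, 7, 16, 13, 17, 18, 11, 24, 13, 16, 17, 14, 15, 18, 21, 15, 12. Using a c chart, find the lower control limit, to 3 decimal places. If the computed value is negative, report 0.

c̄ = (18 + 7 + 16 + 25 + 14 + 11 + 7 + 16 + 13 + 17 + 18 + 11 + 24 + 13 + 16 + 17 + 14 + 15 + 18 + 21 + 15 + 12) / 22 = 338 / 22 = 15.3636
LCL = c̄ − 3√c̄ = 15.3636 − 3 × 3.9196 = 3.6047

3.605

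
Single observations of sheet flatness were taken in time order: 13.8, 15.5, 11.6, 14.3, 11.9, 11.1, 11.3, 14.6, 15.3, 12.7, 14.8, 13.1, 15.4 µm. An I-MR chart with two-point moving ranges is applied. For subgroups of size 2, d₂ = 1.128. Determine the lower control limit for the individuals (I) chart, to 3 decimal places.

X̄ = (13.8 + 15.5 + 11.6 + 14.3 + 11.9 + 11.1 + 11.3 + 14.6 + 15.3 + 12.7 + 14.8 + 13.1 + 15.4) / 13 = 13.4923
Moving ranges: 1.7, 3.9, 2.7, 2.4, 0.8, 0.2, 3.3, 0.7, 2.6, 2.1, 1.7, 2.3; M̄R̄ = 24.4000 / 12 = 2.0333
LCL = X̄ − 3·M̄R̄/d₂ = 13.4923 − 3 × 2.0333 / 1.128 = 8.0845

8.085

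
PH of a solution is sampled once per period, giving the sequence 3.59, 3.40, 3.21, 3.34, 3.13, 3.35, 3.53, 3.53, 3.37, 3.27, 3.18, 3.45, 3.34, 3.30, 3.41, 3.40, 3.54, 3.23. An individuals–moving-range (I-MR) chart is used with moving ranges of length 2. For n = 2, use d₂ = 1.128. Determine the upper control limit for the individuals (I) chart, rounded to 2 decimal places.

3.75

X̄ = (3.59 + 3.40 + 3.21 + 3.34 + 3.13 + 3.35 + 3.53 + 3.53 + 3.37 + 3.27 + 3.18 + 3.45 + 3.34 + 3.30 + 3.41 + 3.40 + 3.54 + 3.23) / 18 = 3.3650
Moving ranges: 0.19, 0.19, 0.13, 0.21, 0.22, 0.18, 0.00, 0.16, 0.10, 0.09, 0.27, 0.11, 0.04, 0.11, 0.01, 0.14, 0.31; M̄R̄ = 2.4600 / 17 = 0.1447
UCL = X̄ + 3·M̄R̄/d₂ = 3.3650 + 3 × 0.1447 / 1.128 = 3.7499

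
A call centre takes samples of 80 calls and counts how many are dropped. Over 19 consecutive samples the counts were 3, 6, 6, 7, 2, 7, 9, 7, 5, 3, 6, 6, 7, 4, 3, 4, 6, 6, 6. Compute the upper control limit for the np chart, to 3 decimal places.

p̄ = Σdᵢ / (k·n) = 103 / (19 × 80) = 0.06776
UCL = np̄ + 3·√(np̄(1−p̄)) = 5.4211 + 3 × √(5.4211×0.93224) = 5.4211 + 3 × 2.2480 = 12.1652

12.165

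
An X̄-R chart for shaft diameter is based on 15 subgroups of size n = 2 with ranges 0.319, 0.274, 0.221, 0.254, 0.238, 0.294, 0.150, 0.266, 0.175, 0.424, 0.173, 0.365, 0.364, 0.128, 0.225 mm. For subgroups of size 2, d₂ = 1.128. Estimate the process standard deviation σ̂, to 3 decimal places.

R̄ = (0.319 + 0.274 + 0.221 + 0.254 + 0.238 + 0.294 + 0.150 + 0.266 + 0.175 + 0.424 + 0.173 + 0.365 + 0.364 + 0.128 + 0.225) / 15 = 0.2580
σ̂ = R̄ / d₂ = 0.2580 / 1.128 = 0.2287

0.229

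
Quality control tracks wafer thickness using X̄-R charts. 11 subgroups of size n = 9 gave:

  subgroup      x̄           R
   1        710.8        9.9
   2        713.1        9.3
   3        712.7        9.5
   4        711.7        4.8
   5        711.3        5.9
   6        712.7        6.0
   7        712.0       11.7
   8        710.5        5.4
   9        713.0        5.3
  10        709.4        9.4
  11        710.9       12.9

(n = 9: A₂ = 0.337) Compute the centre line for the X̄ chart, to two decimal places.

X̄̄ = (710.8 + 713.1 + 712.7 + 711.7 + 711.3 + 712.7 + 712.0 + 710.5 + 713.0 + 709.4 + 710.9) / 11 = 7828.1000 / 11 = 711.6455
CL = X̄̄ = 711.6455

711.65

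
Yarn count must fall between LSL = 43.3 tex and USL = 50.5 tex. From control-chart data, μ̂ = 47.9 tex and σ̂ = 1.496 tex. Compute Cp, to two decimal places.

Cp = (USL − LSL) / (6σ̂) = (50.5 − 43.3) / (6 × 1.496) = 7.2000 / 8.9760 = 0.8021

0.80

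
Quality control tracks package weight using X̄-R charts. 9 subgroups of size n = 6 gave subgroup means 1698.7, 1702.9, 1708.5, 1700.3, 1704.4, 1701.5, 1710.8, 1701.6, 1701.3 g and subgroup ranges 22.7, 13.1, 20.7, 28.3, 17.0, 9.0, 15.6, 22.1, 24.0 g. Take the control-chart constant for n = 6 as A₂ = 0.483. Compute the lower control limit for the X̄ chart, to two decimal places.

X̄̄ = (1698.7 + 1702.9 + 1708.5 + 1700.3 + 1704.4 + 1701.5 + 1710.8 + 1701.6 + 1701.3) / 9 = 15330.0000 / 9 = 1703.3333
R̄ = (22.7 + 13.1 + 20.7 + 28.3 + 17.0 + 9.0 + 15.6 + 22.1 + 24.0) / 9 = 172.5000 / 9 = 19.1667
LCL = X̄̄ − A₂·R̄ = 1703.3333 − 0.483 × 19.1667 = 1694.0758

1694.08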